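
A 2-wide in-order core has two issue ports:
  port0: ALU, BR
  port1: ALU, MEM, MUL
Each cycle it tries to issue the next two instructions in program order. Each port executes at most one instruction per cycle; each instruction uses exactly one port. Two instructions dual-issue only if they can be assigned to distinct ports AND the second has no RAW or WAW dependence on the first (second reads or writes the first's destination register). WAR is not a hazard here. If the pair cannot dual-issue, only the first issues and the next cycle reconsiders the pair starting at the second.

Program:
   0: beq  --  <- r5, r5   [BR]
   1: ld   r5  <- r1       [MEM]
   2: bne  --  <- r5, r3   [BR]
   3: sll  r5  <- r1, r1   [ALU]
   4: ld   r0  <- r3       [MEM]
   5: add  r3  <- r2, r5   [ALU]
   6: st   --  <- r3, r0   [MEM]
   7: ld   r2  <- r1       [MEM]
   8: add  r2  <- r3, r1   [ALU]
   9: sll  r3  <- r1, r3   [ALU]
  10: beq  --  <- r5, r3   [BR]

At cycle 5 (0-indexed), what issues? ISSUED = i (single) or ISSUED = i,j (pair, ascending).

c0: i0+i1 beq.BR+ld.MEM  dual
c1: i2+i3 bne.BR+sll.ALU  dual
c2: i4+i5 ld.MEM+add.ALU  dual
c3: i6 st.MEM  no-port MEM/MEM
c4: i7 ld.MEM  WAW r2
c5: i8+i9 add.ALU+sll.ALU  dual
c6: i10 beq.BR  tail

ISSUED = 8,9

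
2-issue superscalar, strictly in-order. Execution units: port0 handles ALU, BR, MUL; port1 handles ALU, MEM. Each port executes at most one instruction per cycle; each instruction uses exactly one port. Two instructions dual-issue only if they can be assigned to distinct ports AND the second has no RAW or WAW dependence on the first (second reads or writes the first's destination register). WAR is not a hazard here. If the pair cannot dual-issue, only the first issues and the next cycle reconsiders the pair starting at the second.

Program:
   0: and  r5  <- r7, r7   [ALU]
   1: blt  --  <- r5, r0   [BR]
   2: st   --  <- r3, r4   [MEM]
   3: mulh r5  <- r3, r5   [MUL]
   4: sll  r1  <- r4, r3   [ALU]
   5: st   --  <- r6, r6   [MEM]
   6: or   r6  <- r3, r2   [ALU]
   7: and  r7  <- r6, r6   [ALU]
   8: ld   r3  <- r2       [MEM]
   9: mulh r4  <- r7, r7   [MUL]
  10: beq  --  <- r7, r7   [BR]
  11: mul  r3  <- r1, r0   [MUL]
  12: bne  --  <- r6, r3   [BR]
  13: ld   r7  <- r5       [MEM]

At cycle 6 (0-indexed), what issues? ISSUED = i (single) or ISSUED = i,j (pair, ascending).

ISSUED = 10

t=0 i0:and ; RAW r5
t=1 i1,i2:blt+st ; pair
t=2 i3,i4:mulh+sll ; pair
t=3 i5,i6:st+or ; pair
t=4 i7,i8:and+ld ; pair
t=5 i9:mulh ; no-port MUL/BR
t=6 i10:beq ; no-port BR/MUL
t=7 i11:mul ; no-port MUL/BR
t=8 i12,i13:bne+ld ; pair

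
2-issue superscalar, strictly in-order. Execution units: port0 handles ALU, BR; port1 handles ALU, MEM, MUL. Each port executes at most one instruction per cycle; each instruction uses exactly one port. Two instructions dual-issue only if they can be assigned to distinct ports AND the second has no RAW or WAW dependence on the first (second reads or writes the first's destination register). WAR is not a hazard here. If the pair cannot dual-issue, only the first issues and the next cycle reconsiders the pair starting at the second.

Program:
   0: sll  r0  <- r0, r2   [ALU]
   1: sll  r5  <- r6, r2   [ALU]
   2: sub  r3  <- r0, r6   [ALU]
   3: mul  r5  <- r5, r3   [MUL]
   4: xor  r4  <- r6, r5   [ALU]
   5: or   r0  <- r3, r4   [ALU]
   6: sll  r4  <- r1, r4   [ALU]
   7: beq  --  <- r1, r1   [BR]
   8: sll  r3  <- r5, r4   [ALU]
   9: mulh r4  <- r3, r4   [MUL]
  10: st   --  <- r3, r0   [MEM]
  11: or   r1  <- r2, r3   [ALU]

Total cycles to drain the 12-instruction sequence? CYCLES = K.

c0: i0+i1 sll.ALU sll.ALU  pair
c1: i2 sub.ALU  RAW r3
c2: i3 mul.MUL  RAW r5
c3: i4 xor.ALU  RAW r4
c4: i5+i6 or.ALU sll.ALU  pair
c5: i7+i8 beq.BR sll.ALU  pair
c6: i9 mulh.MUL  no-port MUL/MEM
c7: i10+i11 st.MEM or.ALU  pair

CYCLES = 8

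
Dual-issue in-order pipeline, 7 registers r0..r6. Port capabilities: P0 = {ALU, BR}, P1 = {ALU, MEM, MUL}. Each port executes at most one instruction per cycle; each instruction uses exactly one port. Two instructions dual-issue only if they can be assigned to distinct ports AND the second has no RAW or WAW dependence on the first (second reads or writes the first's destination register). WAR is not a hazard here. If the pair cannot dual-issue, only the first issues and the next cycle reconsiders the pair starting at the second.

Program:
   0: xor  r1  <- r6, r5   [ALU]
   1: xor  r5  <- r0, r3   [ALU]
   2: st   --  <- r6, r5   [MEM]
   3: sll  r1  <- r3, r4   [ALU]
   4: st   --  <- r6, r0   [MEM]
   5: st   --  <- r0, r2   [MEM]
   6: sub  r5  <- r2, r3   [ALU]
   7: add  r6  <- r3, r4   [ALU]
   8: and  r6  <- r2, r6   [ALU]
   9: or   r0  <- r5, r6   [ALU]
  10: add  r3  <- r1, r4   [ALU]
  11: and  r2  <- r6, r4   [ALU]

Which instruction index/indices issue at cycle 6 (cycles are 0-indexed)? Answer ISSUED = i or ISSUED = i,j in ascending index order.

t=0 i0/i1:xor.ALU xor.ALU ; 2-wide
t=1 i2/i3:st.MEM sll.ALU ; 2-wide
t=2 i4:st.MEM ; no-port MEM/MEM
t=3 i5/i6:st.MEM sub.ALU ; 2-wide
t=4 i7:add.ALU ; RAW+WAW r6
t=5 i8:and.ALU ; RAW r6
t=6 i9/i10:or.ALU add.ALU ; 2-wide
t=7 i11:and.ALU ; tail

ISSUED = 9,10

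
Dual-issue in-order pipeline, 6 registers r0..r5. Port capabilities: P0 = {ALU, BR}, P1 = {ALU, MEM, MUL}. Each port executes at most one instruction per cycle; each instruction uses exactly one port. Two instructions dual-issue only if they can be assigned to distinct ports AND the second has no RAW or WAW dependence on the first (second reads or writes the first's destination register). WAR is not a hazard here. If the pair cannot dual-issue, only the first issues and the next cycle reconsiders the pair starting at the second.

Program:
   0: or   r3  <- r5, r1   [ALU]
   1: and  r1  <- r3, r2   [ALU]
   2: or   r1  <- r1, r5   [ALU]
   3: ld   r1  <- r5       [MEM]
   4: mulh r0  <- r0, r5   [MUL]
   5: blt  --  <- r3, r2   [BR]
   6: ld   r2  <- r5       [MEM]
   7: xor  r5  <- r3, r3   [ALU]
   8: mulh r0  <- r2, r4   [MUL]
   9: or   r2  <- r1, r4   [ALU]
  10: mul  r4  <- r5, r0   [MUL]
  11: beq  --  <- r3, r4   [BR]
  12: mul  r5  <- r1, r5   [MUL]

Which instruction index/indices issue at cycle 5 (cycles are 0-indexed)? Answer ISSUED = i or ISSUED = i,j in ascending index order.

ISSUED = 6,7

[0] i0  or  -- RAW r3
[1] i1  and  -- RAW+WAW r1
[2] i2  or  -- WAW r1
[3] i3  ld  -- no-port MEM/MUL
[4] i4&i5  mulh+blt  -- pair
[5] i6&i7  ld+xor  -- pair
[6] i8&i9  mulh+or  -- pair
[7] i10  mul  -- RAW r4
[8] i11&i12  beq+mul  -- pair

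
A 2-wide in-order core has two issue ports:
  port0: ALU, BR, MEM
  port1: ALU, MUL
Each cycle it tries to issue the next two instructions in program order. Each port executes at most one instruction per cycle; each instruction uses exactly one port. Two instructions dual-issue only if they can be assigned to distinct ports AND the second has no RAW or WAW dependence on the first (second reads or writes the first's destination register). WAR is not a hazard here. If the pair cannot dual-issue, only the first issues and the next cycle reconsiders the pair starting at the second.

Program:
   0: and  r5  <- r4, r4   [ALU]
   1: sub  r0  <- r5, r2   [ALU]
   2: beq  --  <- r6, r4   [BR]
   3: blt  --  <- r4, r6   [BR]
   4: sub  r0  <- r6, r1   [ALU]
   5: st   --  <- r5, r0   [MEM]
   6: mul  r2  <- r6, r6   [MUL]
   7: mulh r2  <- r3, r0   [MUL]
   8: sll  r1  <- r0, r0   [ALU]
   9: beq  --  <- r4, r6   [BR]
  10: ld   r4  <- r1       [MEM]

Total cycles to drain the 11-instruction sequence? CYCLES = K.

[0] i0  and  -- RAW r5
[1] i1/i2  sub beq  -- 2-wide
[2] i3/i4  blt sub  -- 2-wide
[3] i5/i6  st mul  -- 2-wide
[4] i7/i8  mulh sll  -- 2-wide
[5] i9  beq  -- no-port BR/MEM
[6] i10  ld  -- tail

CYCLES = 7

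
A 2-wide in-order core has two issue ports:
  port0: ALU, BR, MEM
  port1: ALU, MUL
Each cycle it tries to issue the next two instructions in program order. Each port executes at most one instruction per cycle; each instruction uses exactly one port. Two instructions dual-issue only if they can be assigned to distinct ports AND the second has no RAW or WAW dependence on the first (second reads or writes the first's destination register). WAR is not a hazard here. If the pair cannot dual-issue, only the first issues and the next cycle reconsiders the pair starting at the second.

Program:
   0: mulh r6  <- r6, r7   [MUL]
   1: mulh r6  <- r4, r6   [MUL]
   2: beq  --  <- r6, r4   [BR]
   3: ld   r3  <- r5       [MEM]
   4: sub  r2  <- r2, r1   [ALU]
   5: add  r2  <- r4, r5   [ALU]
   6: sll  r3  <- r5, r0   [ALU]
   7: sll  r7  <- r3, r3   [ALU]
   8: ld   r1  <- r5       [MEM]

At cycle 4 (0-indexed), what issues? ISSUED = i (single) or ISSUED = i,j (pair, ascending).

ISSUED = 5,6

[0] i0  mulh  -- no-port MUL/MUL
[1] i1  mulh  -- RAW r6
[2] i2  beq  -- no-port BR/MEM
[3] i3/i4  ld/sub  -- dual
[4] i5/i6  add/sll  -- dual
[5] i7/i8  sll/ld  -- dual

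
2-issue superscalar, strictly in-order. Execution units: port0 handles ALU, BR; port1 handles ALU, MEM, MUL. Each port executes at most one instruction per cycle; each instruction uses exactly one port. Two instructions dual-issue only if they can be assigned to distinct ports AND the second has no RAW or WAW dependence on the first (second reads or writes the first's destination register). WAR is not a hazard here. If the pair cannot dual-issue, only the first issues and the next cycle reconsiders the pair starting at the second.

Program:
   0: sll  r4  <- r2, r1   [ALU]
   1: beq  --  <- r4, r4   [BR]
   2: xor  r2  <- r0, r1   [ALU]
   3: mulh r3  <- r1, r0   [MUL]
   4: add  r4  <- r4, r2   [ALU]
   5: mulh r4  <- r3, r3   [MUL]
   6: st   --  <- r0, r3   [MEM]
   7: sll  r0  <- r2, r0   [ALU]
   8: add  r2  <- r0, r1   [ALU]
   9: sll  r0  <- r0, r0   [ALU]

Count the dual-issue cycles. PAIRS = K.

PAIRS = 4

#0 head=0: sll.ALU i0 RAW r4
#1 head=1: beq.BR xor.ALU i1/i2 2-wide
#2 head=3: mulh.MUL add.ALU i3/i4 2-wide
#3 head=5: mulh.MUL i5 no-port MUL/MEM
#4 head=6: st.MEM sll.ALU i6/i7 2-wide
#5 head=8: add.ALU sll.ALU i8/i9 2-wide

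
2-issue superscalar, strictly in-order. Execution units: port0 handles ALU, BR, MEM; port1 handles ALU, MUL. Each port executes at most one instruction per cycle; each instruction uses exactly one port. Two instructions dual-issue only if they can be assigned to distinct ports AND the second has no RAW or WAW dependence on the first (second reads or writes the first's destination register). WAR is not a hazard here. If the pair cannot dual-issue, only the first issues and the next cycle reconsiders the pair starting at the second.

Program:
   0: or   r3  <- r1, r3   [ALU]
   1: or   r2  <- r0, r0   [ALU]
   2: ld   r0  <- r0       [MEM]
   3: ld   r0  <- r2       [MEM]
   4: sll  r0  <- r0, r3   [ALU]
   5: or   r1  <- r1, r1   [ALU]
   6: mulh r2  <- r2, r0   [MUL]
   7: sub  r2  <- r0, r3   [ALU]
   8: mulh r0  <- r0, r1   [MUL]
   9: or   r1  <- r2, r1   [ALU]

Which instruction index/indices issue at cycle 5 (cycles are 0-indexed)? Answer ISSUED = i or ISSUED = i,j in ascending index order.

[0] i0+i1  or.ALU;or.ALU  -- 2-wide
[1] i2  ld.MEM  -- no-port MEM/MEM
[2] i3  ld.MEM  -- RAW+WAW r0
[3] i4+i5  sll.ALU;or.ALU  -- 2-wide
[4] i6  mulh.MUL  -- WAW r2
[5] i7+i8  sub.ALU;mulh.MUL  -- 2-wide
[6] i9  or.ALU  -- tail

ISSUED = 7,8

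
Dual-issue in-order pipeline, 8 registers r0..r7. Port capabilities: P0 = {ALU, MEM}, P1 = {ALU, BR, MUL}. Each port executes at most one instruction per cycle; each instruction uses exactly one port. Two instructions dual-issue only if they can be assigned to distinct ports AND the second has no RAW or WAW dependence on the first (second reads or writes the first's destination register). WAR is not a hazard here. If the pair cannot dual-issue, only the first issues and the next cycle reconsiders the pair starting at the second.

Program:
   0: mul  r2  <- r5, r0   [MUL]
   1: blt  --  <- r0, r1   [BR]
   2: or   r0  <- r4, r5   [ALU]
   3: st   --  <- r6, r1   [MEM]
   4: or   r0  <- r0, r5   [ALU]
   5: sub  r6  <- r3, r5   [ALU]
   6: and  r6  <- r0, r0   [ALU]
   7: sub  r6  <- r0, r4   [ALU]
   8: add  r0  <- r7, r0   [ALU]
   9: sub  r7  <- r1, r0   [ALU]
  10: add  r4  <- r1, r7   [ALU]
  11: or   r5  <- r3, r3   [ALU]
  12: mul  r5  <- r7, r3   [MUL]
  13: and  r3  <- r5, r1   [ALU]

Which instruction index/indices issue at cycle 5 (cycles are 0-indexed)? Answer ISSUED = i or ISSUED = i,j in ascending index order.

[0] i0  mul.MUL  -- no-port MUL/BR
[1] i1&i2  blt.BR;or.ALU  -- 2-wide
[2] i3&i4  st.MEM;or.ALU  -- 2-wide
[3] i5  sub.ALU  -- WAW r6
[4] i6  and.ALU  -- WAW r6
[5] i7&i8  sub.ALU;add.ALU  -- 2-wide
[6] i9  sub.ALU  -- RAW r7
[7] i10&i11  add.ALU;or.ALU  -- 2-wide
[8] i12  mul.MUL  -- RAW r5
[9] i13  and.ALU  -- tail

ISSUED = 7,8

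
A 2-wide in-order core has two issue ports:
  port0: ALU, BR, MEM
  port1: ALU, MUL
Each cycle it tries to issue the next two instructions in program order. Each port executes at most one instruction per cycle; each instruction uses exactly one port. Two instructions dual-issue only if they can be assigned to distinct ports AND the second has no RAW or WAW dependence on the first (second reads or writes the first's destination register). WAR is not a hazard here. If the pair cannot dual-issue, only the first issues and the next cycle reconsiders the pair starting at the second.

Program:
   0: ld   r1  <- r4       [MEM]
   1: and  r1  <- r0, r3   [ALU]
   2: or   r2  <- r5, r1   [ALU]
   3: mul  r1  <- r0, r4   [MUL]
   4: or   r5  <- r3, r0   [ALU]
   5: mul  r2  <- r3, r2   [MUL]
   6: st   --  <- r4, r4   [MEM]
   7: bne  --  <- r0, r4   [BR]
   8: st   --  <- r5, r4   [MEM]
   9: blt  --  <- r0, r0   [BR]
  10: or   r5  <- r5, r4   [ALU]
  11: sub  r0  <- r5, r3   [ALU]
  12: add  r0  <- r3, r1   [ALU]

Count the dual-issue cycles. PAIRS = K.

PAIRS = 3

  cy0 -> i0 (ld) WAW r1
  cy1 -> i1 (and) RAW r1
  cy2 -> i2/i3 (or;mul) 2-wide
  cy3 -> i4/i5 (or;mul) 2-wide
  cy4 -> i6 (st) no-port MEM/BR
  cy5 -> i7 (bne) no-port BR/MEM
  cy6 -> i8 (st) no-port MEM/BR
  cy7 -> i9/i10 (blt;or) 2-wide
  cy8 -> i11 (sub) WAW r0
  cy9 -> i12 (add) tail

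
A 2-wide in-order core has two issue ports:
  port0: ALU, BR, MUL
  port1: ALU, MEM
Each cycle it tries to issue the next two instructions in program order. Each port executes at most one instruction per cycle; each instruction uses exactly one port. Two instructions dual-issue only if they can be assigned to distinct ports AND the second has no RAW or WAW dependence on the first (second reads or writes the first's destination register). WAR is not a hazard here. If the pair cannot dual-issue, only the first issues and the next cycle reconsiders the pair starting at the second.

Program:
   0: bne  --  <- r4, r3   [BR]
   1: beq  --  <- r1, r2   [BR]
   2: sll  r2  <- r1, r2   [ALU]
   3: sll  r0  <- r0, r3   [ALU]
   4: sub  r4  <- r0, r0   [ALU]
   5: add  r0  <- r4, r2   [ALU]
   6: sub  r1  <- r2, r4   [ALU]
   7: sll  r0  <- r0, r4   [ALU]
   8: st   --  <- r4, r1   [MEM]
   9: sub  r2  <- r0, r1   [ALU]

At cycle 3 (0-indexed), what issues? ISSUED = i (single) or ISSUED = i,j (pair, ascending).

ISSUED = 4

  cy0 -> i0 (bne) no-port BR/BR
  cy1 -> i1,i2 (beq/sll) pair
  cy2 -> i3 (sll) RAW r0
  cy3 -> i4 (sub) RAW r4
  cy4 -> i5,i6 (add/sub) pair
  cy5 -> i7,i8 (sll/st) pair
  cy6 -> i9 (sub) tail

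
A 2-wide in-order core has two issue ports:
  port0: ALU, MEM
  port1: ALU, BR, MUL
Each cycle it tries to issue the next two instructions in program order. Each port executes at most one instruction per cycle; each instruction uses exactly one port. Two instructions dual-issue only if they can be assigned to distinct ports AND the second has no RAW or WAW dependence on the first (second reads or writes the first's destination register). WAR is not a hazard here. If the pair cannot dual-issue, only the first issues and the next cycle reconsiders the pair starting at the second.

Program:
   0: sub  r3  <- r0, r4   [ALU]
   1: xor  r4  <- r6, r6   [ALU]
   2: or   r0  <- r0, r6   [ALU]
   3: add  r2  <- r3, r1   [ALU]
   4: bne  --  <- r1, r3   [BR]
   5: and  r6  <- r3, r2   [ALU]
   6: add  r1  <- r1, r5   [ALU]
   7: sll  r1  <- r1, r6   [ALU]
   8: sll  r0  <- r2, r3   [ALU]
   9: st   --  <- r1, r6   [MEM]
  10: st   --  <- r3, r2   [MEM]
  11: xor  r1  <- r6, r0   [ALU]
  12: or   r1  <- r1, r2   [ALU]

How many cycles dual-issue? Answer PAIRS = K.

PAIRS = 5

#0 head=0: sub/xor i0&i1 2-wide
#1 head=2: or/add i2&i3 2-wide
#2 head=4: bne/and i4&i5 2-wide
#3 head=6: add i6 RAW+WAW r1
#4 head=7: sll/sll i7&i8 2-wide
#5 head=9: st i9 no-port MEM/MEM
#6 head=10: st/xor i10&i11 2-wide
#7 head=12: or i12 tail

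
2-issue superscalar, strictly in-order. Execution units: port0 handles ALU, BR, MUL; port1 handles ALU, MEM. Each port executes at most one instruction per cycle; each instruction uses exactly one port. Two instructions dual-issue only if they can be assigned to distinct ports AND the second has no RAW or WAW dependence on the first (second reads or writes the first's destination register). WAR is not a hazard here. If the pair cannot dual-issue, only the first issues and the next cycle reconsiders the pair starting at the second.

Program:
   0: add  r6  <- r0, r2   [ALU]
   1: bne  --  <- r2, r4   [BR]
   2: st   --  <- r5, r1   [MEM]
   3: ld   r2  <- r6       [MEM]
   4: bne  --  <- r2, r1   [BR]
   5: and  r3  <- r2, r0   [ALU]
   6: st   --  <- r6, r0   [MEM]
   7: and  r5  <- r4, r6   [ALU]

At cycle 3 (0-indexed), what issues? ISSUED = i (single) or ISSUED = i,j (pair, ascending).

  cy0 -> i0&i1 (add/bne) pair
  cy1 -> i2 (st) no-port MEM/MEM
  cy2 -> i3 (ld) RAW r2
  cy3 -> i4&i5 (bne/and) pair
  cy4 -> i6&i7 (st/and) pair

ISSUED = 4,5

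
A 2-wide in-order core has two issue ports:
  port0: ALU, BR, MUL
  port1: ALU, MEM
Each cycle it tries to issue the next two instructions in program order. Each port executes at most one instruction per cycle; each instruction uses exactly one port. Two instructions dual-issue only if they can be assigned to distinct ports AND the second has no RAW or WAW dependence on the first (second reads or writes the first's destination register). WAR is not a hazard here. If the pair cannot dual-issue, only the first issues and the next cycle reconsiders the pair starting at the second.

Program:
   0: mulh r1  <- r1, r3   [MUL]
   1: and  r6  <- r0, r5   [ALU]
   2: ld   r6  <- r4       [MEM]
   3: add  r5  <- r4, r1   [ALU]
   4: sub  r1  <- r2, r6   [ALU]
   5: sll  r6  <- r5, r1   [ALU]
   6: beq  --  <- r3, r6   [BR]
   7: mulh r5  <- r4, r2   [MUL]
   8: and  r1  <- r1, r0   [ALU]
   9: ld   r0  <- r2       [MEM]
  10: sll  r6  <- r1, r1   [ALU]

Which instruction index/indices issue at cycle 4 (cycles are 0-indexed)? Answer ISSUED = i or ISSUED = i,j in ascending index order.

ISSUED = 6

t=0 i0&i1:mulh.MUL+and.ALU ; 2-wide
t=1 i2&i3:ld.MEM+add.ALU ; 2-wide
t=2 i4:sub.ALU ; RAW r1
t=3 i5:sll.ALU ; RAW r6
t=4 i6:beq.BR ; no-port BR/MUL
t=5 i7&i8:mulh.MUL+and.ALU ; 2-wide
t=6 i9&i10:ld.MEM+sll.ALU ; 2-wide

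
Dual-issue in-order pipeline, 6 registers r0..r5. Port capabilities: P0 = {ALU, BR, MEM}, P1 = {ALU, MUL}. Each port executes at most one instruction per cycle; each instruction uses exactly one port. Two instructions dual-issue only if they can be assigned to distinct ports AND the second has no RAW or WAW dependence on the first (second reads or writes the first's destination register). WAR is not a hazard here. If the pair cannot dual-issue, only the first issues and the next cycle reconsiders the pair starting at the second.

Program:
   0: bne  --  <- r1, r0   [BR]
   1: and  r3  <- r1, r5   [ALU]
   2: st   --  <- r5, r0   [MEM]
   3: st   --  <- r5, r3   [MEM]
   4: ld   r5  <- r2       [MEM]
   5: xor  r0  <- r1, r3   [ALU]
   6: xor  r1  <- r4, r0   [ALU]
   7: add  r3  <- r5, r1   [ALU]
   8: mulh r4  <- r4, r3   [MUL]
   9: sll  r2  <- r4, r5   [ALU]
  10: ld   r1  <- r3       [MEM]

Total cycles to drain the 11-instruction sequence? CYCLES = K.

CYCLES = 8

t=0 i0/i1:bne and ; dual
t=1 i2:st ; no-port MEM/MEM
t=2 i3:st ; no-port MEM/MEM
t=3 i4/i5:ld xor ; dual
t=4 i6:xor ; RAW r1
t=5 i7:add ; RAW r3
t=6 i8:mulh ; RAW r4
t=7 i9/i10:sll ld ; dual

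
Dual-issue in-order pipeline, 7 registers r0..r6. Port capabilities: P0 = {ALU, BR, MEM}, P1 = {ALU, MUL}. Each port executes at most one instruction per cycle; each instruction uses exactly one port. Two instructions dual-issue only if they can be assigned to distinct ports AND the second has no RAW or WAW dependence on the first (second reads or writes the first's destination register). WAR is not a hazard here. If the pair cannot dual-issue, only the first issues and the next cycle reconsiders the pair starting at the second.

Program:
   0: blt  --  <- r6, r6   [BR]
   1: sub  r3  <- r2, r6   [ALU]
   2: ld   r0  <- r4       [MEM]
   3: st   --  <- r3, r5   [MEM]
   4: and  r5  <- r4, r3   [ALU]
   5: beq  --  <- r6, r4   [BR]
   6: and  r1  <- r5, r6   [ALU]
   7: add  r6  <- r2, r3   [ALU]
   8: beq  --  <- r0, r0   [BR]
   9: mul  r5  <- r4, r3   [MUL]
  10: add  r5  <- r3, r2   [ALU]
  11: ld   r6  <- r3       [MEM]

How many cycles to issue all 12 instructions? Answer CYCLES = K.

CYCLES = 7

t=0 i0,i1:blt;sub ; pair
t=1 i2:ld ; no-port MEM/MEM
t=2 i3,i4:st;and ; pair
t=3 i5,i6:beq;and ; pair
t=4 i7,i8:add;beq ; pair
t=5 i9:mul ; WAW r5
t=6 i10,i11:add;ld ; pair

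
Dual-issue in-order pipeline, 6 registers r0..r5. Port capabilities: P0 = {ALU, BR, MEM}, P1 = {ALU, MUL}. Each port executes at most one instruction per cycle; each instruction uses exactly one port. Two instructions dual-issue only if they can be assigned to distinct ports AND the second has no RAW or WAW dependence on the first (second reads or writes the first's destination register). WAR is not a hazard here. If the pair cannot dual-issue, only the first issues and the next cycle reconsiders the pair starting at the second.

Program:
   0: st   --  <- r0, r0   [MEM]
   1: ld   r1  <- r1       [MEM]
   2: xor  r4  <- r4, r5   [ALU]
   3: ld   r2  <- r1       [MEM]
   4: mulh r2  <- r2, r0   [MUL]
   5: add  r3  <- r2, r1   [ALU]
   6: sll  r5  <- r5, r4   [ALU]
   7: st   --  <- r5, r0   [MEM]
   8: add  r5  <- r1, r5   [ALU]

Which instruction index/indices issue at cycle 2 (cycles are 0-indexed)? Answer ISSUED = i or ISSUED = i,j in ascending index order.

  cy0 -> i0 (st) no-port MEM/MEM
  cy1 -> i1/i2 (ld xor) 2-wide
  cy2 -> i3 (ld) RAW+WAW r2
  cy3 -> i4 (mulh) RAW r2
  cy4 -> i5/i6 (add sll) 2-wide
  cy5 -> i7/i8 (st add) 2-wide

ISSUED = 3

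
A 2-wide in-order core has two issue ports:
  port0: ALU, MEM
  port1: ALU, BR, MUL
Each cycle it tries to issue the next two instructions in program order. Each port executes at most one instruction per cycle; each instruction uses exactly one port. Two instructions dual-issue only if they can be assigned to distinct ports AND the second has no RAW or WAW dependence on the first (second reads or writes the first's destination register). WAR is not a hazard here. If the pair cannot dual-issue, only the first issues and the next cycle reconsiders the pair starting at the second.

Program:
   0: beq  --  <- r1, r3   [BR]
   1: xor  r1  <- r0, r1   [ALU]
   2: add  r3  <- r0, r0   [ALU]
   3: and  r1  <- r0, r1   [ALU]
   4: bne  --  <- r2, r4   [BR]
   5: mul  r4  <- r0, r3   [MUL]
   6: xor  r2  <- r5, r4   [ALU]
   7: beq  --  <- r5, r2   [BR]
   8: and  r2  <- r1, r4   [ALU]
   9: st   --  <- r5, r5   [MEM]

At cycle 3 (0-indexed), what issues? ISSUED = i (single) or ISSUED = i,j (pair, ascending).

ISSUED = 5

c0: i0+i1 beq.BR xor.ALU  pair
c1: i2+i3 add.ALU and.ALU  pair
c2: i4 bne.BR  no-port BR/MUL
c3: i5 mul.MUL  RAW r4
c4: i6 xor.ALU  RAW r2
c5: i7+i8 beq.BR and.ALU  pair
c6: i9 st.MEM  tail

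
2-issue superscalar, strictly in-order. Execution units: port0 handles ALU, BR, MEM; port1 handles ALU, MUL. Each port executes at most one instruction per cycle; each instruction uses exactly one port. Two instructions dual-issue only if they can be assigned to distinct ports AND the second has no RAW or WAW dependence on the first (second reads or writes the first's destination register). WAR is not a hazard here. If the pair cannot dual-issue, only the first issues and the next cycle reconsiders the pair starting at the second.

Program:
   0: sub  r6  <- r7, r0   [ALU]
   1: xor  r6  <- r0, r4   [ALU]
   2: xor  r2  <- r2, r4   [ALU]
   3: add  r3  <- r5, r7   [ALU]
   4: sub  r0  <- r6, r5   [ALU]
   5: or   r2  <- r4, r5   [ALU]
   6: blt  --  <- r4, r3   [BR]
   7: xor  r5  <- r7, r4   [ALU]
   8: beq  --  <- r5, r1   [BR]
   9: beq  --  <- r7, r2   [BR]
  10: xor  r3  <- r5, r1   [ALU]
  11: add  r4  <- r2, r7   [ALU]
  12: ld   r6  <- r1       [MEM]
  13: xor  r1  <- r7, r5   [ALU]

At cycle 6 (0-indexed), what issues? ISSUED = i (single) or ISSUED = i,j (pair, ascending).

  cy0 -> i0 (sub.ALU) WAW r6
  cy1 -> i1/i2 (xor.ALU/xor.ALU) dual
  cy2 -> i3/i4 (add.ALU/sub.ALU) dual
  cy3 -> i5/i6 (or.ALU/blt.BR) dual
  cy4 -> i7 (xor.ALU) RAW r5
  cy5 -> i8 (beq.BR) no-port BR/BR
  cy6 -> i9/i10 (beq.BR/xor.ALU) dual
  cy7 -> i11/i12 (add.ALU/ld.MEM) dual
  cy8 -> i13 (xor.ALU) tail

ISSUED = 9,10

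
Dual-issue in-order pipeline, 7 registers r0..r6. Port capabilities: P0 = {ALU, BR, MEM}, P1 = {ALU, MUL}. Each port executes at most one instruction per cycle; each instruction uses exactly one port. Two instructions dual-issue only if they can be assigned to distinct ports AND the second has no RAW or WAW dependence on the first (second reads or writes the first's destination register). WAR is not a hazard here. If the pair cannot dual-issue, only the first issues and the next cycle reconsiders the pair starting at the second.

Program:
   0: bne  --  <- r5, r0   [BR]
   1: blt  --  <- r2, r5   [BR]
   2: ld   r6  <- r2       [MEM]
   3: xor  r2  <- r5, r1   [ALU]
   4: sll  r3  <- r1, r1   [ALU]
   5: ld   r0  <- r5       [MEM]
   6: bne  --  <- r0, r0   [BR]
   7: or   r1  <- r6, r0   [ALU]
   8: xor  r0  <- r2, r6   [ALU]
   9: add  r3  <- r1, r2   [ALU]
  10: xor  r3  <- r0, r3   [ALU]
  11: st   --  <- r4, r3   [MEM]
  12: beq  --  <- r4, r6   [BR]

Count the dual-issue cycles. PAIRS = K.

PAIRS = 4

c0: i0 bne  no-port BR/BR
c1: i1 blt  no-port BR/MEM
c2: i2/i3 ld/xor  pair
c3: i4/i5 sll/ld  pair
c4: i6/i7 bne/or  pair
c5: i8/i9 xor/add  pair
c6: i10 xor  RAW r3
c7: i11 st  no-port MEM/BR
c8: i12 beq  tail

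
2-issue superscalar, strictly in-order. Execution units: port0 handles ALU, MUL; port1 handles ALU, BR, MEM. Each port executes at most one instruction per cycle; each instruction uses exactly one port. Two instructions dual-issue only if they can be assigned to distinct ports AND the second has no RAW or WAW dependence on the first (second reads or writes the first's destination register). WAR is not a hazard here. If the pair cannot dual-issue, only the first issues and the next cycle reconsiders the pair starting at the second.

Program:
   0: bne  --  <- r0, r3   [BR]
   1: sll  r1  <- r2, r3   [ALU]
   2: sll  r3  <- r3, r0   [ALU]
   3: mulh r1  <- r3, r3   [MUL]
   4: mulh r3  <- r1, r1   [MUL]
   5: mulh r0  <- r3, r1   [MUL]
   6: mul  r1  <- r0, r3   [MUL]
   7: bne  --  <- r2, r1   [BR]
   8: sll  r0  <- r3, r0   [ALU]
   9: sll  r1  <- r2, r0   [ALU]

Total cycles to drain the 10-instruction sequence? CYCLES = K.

0. bne.BR;sll.ALU @i0/i1  | pair
1. sll.ALU @i2  | RAW r3
2. mulh.MUL @i3  | no-port MUL/MUL
3. mulh.MUL @i4  | no-port MUL/MUL
4. mulh.MUL @i5  | no-port MUL/MUL
5. mul.MUL @i6  | RAW r1
6. bne.BR;sll.ALU @i7/i8  | pair
7. sll.ALU @i9  | tail

CYCLES = 8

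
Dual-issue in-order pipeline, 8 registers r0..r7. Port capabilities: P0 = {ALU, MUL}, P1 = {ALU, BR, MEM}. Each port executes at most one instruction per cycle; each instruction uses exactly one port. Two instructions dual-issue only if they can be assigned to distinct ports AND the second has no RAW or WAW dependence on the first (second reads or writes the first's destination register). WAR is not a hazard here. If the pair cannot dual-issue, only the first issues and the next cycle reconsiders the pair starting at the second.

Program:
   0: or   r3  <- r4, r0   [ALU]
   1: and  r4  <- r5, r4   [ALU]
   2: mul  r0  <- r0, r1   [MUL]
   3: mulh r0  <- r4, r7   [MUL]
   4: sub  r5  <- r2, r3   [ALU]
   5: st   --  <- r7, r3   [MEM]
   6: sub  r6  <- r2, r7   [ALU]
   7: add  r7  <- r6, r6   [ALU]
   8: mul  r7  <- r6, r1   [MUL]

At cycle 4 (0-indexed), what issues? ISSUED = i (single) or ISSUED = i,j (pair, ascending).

t=0 i0,i1:or.ALU and.ALU ; 2-wide
t=1 i2:mul.MUL ; no-port MUL/MUL
t=2 i3,i4:mulh.MUL sub.ALU ; 2-wide
t=3 i5,i6:st.MEM sub.ALU ; 2-wide
t=4 i7:add.ALU ; WAW r7
t=5 i8:mul.MUL ; tail

ISSUED = 7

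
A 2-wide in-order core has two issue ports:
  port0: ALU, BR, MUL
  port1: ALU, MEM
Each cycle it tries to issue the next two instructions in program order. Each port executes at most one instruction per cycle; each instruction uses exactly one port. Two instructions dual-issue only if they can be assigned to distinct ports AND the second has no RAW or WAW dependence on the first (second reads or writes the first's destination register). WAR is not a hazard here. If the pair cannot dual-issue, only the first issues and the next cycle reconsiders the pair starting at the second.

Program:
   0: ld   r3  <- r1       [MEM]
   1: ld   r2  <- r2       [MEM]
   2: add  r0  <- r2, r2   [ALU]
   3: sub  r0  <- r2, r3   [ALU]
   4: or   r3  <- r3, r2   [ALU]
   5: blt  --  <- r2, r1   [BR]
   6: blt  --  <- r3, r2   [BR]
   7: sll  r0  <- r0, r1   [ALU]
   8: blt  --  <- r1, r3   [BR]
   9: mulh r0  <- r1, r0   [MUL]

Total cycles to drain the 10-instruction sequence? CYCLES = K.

CYCLES = 8

#0 head=0: ld i0 no-port MEM/MEM
#1 head=1: ld i1 RAW r2
#2 head=2: add i2 WAW r0
#3 head=3: sub/or i3+i4 dual
#4 head=5: blt i5 no-port BR/BR
#5 head=6: blt/sll i6+i7 dual
#6 head=8: blt i8 no-port BR/MUL
#7 head=9: mulh i9 tail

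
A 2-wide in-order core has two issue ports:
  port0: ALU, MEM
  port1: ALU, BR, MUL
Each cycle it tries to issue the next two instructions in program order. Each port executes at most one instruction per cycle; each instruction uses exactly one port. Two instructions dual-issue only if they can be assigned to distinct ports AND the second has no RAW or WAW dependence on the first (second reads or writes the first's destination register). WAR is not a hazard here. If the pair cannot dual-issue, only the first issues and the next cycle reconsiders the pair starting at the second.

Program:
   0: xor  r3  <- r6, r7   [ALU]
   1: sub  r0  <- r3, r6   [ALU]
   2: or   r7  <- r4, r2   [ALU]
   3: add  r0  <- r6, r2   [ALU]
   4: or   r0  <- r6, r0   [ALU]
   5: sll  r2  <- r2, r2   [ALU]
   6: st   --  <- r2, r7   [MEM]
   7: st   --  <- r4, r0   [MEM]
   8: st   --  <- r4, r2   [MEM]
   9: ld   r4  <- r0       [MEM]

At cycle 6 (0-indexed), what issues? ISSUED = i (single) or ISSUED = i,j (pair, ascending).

  cy0 -> i0 (xor) RAW r3
  cy1 -> i1&i2 (sub;or) pair
  cy2 -> i3 (add) RAW+WAW r0
  cy3 -> i4&i5 (or;sll) pair
  cy4 -> i6 (st) no-port MEM/MEM
  cy5 -> i7 (st) no-port MEM/MEM
  cy6 -> i8 (st) no-port MEM/MEM
  cy7 -> i9 (ld) tail

ISSUED = 8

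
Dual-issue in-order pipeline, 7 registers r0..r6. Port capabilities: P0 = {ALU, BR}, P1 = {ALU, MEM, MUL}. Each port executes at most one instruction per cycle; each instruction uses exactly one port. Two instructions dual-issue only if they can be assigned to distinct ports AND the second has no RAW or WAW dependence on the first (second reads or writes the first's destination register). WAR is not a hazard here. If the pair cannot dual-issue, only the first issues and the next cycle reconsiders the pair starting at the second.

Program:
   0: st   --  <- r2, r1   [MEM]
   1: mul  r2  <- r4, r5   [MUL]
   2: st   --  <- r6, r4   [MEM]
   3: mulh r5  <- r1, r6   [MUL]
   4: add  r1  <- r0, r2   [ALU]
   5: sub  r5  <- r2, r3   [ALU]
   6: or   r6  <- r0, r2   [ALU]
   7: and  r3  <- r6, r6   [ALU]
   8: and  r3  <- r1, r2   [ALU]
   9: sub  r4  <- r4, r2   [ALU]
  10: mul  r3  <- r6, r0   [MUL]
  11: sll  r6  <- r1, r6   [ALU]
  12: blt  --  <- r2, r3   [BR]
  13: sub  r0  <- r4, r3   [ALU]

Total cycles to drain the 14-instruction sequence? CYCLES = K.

0. st.MEM @i0  | no-port MEM/MUL
1. mul.MUL @i1  | no-port MUL/MEM
2. st.MEM @i2  | no-port MEM/MUL
3. mulh.MUL+add.ALU @i3,i4  | 2-wide
4. sub.ALU+or.ALU @i5,i6  | 2-wide
5. and.ALU @i7  | WAW r3
6. and.ALU+sub.ALU @i8,i9  | 2-wide
7. mul.MUL+sll.ALU @i10,i11  | 2-wide
8. blt.BR+sub.ALU @i12,i13  | 2-wide

CYCLES = 9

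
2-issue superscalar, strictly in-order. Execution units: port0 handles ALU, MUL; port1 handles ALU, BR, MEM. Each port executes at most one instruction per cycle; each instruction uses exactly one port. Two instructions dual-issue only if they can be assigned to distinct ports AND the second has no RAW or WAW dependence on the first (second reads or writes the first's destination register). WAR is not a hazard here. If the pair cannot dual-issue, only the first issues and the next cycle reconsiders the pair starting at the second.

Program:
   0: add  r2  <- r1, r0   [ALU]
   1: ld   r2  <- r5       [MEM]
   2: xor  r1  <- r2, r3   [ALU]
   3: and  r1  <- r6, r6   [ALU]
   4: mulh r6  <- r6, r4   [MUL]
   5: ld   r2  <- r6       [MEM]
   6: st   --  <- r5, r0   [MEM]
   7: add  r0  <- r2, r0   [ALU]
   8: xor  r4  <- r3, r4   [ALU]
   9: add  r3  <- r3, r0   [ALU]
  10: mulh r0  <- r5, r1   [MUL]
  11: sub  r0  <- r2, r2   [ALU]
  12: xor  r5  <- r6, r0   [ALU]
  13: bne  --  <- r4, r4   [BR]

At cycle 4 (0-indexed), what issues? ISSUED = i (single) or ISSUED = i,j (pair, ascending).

[0] i0  add  -- WAW r2
[1] i1  ld  -- RAW r2
[2] i2  xor  -- WAW r1
[3] i3,i4  and+mulh  -- pair
[4] i5  ld  -- no-port MEM/MEM
[5] i6,i7  st+add  -- pair
[6] i8,i9  xor+add  -- pair
[7] i10  mulh  -- WAW r0
[8] i11  sub  -- RAW r0
[9] i12,i13  xor+bne  -- pair

ISSUED = 5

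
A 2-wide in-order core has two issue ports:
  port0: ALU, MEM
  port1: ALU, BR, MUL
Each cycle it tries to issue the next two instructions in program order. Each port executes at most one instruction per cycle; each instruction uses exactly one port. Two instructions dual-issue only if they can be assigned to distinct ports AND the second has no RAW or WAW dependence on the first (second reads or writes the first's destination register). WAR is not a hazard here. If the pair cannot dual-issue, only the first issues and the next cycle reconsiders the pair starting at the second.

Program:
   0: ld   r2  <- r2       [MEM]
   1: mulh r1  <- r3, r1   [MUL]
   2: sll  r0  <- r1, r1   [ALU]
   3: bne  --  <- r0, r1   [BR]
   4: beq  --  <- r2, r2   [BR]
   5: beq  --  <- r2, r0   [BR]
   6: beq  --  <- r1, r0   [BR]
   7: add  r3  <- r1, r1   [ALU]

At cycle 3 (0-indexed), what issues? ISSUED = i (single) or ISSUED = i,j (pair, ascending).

ISSUED = 4

t=0 i0&i1:ld.MEM+mulh.MUL ; dual
t=1 i2:sll.ALU ; RAW r0
t=2 i3:bne.BR ; no-port BR/BR
t=3 i4:beq.BR ; no-port BR/BR
t=4 i5:beq.BR ; no-port BR/BR
t=5 i6&i7:beq.BR+add.ALU ; dual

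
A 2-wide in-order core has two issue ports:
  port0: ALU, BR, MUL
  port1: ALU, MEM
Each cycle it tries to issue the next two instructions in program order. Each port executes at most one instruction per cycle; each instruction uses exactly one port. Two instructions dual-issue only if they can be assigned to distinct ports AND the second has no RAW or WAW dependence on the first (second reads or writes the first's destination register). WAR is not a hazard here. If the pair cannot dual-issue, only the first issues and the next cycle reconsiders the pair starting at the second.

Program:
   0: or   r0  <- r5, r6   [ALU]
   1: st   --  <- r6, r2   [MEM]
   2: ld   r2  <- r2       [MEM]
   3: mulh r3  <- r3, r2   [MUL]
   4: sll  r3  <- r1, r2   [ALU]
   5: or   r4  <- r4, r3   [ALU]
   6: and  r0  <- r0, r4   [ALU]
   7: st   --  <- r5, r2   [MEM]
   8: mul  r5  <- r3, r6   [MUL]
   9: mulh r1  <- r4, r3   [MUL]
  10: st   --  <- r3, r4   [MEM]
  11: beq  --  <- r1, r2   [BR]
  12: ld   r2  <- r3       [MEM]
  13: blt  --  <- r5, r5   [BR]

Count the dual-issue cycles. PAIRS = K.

t=0 i0&i1:or.ALU/st.MEM ; 2-wide
t=1 i2:ld.MEM ; RAW r2
t=2 i3:mulh.MUL ; WAW r3
t=3 i4:sll.ALU ; RAW r3
t=4 i5:or.ALU ; RAW r4
t=5 i6&i7:and.ALU/st.MEM ; 2-wide
t=6 i8:mul.MUL ; no-port MUL/MUL
t=7 i9&i10:mulh.MUL/st.MEM ; 2-wide
t=8 i11&i12:beq.BR/ld.MEM ; 2-wide
t=9 i13:blt.BR ; tail

PAIRS = 4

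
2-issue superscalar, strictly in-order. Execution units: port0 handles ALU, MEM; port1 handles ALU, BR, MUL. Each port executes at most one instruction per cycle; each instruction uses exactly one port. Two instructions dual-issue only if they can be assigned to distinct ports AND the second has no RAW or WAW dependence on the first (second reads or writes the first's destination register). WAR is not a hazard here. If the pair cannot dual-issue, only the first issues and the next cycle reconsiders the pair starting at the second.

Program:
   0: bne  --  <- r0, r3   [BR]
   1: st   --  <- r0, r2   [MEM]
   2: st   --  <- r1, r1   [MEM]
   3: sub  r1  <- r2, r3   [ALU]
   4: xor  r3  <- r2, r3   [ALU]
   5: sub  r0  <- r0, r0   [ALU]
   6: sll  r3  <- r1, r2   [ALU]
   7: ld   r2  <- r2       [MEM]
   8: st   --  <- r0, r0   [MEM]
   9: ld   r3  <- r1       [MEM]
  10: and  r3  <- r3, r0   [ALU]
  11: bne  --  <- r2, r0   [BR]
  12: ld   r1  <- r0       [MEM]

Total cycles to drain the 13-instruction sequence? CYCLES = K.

t=0 i0/i1:bne.BR/st.MEM ; dual
t=1 i2/i3:st.MEM/sub.ALU ; dual
t=2 i4/i5:xor.ALU/sub.ALU ; dual
t=3 i6/i7:sll.ALU/ld.MEM ; dual
t=4 i8:st.MEM ; no-port MEM/MEM
t=5 i9:ld.MEM ; RAW+WAW r3
t=6 i10/i11:and.ALU/bne.BR ; dual
t=7 i12:ld.MEM ; tail

CYCLES = 8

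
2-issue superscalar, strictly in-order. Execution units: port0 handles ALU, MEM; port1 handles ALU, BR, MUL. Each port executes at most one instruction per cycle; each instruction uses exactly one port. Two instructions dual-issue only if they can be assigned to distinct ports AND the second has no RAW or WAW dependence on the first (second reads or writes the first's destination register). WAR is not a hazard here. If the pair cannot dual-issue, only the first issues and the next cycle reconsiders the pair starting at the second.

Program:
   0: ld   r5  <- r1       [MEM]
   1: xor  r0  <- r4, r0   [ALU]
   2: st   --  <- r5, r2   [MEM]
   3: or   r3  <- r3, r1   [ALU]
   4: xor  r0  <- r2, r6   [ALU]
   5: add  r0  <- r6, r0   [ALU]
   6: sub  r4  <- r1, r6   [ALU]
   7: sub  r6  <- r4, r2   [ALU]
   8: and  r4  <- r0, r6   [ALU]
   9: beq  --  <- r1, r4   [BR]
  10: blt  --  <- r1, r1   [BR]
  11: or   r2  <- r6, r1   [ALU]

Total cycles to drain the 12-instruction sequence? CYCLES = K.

#0 head=0: ld+xor i0+i1 dual
#1 head=2: st+or i2+i3 dual
#2 head=4: xor i4 RAW+WAW r0
#3 head=5: add+sub i5+i6 dual
#4 head=7: sub i7 RAW r6
#5 head=8: and i8 RAW r4
#6 head=9: beq i9 no-port BR/BR
#7 head=10: blt+or i10+i11 dual

CYCLES = 8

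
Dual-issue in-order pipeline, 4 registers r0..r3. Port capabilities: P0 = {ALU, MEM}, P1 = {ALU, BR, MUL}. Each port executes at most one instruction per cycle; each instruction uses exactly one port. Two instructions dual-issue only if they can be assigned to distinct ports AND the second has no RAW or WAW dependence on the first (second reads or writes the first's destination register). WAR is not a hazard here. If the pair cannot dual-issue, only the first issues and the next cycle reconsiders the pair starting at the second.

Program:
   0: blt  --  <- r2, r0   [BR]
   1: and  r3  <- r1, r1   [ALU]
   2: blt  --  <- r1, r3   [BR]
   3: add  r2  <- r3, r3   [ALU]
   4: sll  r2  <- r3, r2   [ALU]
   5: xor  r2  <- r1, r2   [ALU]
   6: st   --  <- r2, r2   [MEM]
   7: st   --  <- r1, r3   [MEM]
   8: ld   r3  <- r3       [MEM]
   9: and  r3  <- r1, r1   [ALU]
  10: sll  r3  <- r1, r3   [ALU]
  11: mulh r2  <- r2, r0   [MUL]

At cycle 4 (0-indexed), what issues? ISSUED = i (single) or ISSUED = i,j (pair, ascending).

ISSUED = 6

[0] i0,i1  blt.BR/and.ALU  -- pair
[1] i2,i3  blt.BR/add.ALU  -- pair
[2] i4  sll.ALU  -- RAW+WAW r2
[3] i5  xor.ALU  -- RAW r2
[4] i6  st.MEM  -- no-port MEM/MEM
[5] i7  st.MEM  -- no-port MEM/MEM
[6] i8  ld.MEM  -- WAW r3
[7] i9  and.ALU  -- RAW+WAW r3
[8] i10,i11  sll.ALU/mulh.MUL  -- pair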